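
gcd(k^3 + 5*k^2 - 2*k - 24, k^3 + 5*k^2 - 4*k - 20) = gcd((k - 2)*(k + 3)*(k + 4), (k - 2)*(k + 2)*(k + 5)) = k - 2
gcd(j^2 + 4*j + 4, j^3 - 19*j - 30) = j + 2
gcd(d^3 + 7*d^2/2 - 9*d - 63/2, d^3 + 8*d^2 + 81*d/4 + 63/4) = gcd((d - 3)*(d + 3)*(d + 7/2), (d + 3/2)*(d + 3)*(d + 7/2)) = d^2 + 13*d/2 + 21/2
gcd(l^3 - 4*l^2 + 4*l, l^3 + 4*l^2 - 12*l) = l^2 - 2*l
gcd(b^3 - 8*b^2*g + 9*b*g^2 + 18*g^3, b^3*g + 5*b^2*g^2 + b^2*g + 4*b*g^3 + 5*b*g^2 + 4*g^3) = b + g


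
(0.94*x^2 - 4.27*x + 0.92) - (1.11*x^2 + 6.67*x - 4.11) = -0.17*x^2 - 10.94*x + 5.03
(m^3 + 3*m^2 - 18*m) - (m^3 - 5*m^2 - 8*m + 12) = 8*m^2 - 10*m - 12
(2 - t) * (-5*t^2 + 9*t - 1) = 5*t^3 - 19*t^2 + 19*t - 2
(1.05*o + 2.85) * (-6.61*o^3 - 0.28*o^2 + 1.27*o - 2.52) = -6.9405*o^4 - 19.1325*o^3 + 0.5355*o^2 + 0.9735*o - 7.182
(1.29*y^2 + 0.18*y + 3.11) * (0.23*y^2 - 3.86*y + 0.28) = 0.2967*y^4 - 4.938*y^3 + 0.3817*y^2 - 11.9542*y + 0.8708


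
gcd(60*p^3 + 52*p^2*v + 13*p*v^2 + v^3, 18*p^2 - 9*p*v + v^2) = 1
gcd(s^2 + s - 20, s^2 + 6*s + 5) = s + 5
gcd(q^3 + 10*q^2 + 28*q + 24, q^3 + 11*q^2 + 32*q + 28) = q^2 + 4*q + 4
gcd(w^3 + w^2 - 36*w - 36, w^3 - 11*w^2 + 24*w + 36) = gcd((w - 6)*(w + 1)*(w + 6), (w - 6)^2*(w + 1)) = w^2 - 5*w - 6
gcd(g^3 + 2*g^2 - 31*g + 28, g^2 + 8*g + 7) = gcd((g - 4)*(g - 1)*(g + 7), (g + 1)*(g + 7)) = g + 7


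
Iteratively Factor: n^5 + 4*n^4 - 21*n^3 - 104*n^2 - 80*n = (n - 5)*(n^4 + 9*n^3 + 24*n^2 + 16*n) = n*(n - 5)*(n^3 + 9*n^2 + 24*n + 16) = n*(n - 5)*(n + 4)*(n^2 + 5*n + 4) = n*(n - 5)*(n + 1)*(n + 4)*(n + 4)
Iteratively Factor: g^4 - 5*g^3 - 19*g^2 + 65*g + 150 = (g - 5)*(g^3 - 19*g - 30) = (g - 5)^2*(g^2 + 5*g + 6) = (g - 5)^2*(g + 3)*(g + 2)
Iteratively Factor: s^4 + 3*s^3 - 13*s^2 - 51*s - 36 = (s + 3)*(s^3 - 13*s - 12) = (s - 4)*(s + 3)*(s^2 + 4*s + 3) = (s - 4)*(s + 3)^2*(s + 1)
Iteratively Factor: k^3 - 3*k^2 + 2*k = (k - 1)*(k^2 - 2*k) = k*(k - 1)*(k - 2)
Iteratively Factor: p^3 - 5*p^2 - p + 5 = (p - 5)*(p^2 - 1) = (p - 5)*(p + 1)*(p - 1)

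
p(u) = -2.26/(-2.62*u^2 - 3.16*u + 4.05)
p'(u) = -2.26*(5.24*u + 3.16)/(-2.62*u^2 - 3.16*u + 4.05)^2 = (-11.8424*u - 7.1416)/(2.62*u^2 + 3.16*u - 4.05)^2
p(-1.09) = -0.52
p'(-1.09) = 0.30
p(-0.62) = -0.45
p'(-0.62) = 0.01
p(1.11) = 0.84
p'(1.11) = -2.81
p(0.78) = 256.58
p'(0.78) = -211117.42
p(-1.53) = -0.82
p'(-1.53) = 1.45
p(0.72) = -5.42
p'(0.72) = -90.28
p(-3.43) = 0.14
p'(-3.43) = 0.13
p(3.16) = 0.07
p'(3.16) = -0.04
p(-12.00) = 0.01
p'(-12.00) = 0.00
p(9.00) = 0.01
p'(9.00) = -0.00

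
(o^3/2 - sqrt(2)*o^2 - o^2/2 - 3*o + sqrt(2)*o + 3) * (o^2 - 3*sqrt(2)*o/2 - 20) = o^5/2 - 7*sqrt(2)*o^4/4 - o^4/2 - 10*o^3 + 7*sqrt(2)*o^3/4 + 10*o^2 + 49*sqrt(2)*o^2/2 - 49*sqrt(2)*o/2 + 60*o - 60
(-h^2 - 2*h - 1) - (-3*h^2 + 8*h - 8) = 2*h^2 - 10*h + 7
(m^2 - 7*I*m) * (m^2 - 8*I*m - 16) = m^4 - 15*I*m^3 - 72*m^2 + 112*I*m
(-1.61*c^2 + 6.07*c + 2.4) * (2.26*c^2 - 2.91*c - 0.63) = -3.6386*c^4 + 18.4033*c^3 - 11.2254*c^2 - 10.8081*c - 1.512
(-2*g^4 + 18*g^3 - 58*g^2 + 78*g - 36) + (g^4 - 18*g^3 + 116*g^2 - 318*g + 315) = -g^4 + 58*g^2 - 240*g + 279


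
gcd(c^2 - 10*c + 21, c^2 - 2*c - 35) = c - 7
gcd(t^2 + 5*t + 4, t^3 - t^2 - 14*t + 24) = t + 4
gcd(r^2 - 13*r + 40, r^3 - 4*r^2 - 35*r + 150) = r - 5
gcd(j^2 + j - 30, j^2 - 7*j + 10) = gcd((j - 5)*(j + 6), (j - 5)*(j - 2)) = j - 5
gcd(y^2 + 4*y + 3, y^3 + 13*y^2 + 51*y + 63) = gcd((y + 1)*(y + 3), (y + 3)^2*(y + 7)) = y + 3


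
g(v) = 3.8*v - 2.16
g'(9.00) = 3.80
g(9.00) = 32.04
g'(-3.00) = 3.80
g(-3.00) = -13.56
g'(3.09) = 3.80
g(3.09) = 9.58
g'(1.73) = 3.80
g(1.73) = 4.41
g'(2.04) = 3.80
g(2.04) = 5.59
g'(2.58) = 3.80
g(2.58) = 7.64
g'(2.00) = 3.80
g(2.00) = 5.44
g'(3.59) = 3.80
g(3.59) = 11.48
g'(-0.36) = 3.80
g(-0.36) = -3.53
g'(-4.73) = 3.80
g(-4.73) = -20.13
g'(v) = 3.80000000000000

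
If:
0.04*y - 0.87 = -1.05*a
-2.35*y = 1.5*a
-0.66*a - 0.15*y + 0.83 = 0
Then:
No Solution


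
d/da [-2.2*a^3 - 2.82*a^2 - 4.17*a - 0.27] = -6.6*a^2 - 5.64*a - 4.17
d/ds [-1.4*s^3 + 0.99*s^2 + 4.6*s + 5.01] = -4.2*s^2 + 1.98*s + 4.6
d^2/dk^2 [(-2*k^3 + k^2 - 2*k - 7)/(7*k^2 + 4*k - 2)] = 6*(-62*k^3 - 313*k^2 - 232*k - 74)/(343*k^6 + 588*k^5 + 42*k^4 - 272*k^3 - 12*k^2 + 48*k - 8)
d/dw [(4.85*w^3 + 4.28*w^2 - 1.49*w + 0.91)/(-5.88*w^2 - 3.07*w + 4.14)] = (-28.518*w^4 - 29.779*w^3 + 38.3362*w^2 + 46.14*w - 3.3749)/(34.5744*w^4 + 36.1032*w^3 - 39.2615*w^2 - 25.4196*w + 17.1396)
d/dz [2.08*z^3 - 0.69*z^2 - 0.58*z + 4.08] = 6.24*z^2 - 1.38*z - 0.58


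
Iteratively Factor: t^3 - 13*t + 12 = (t + 4)*(t^2 - 4*t + 3) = (t - 3)*(t + 4)*(t - 1)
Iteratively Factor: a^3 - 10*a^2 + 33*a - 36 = (a - 4)*(a^2 - 6*a + 9) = (a - 4)*(a - 3)*(a - 3)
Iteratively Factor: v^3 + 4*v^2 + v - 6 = (v + 2)*(v^2 + 2*v - 3) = (v + 2)*(v + 3)*(v - 1)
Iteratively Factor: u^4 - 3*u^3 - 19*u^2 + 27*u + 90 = (u - 3)*(u^3 - 19*u - 30) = (u - 5)*(u - 3)*(u^2 + 5*u + 6) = (u - 5)*(u - 3)*(u + 2)*(u + 3)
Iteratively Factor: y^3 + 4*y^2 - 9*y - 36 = (y - 3)*(y^2 + 7*y + 12) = (y - 3)*(y + 3)*(y + 4)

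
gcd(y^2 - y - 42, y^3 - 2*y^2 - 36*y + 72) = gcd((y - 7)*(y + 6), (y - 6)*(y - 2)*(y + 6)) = y + 6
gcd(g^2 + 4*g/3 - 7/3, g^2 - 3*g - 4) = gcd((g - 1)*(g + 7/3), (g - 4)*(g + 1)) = 1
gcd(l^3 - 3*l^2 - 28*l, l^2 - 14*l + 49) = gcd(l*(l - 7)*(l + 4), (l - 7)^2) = l - 7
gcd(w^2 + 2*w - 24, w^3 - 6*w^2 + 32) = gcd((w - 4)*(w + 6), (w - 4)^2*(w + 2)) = w - 4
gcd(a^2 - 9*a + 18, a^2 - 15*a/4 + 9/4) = a - 3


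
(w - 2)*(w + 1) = w^2 - w - 2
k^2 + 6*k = k*(k + 6)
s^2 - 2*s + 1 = (s - 1)^2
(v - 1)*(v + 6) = v^2 + 5*v - 6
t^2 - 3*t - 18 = (t - 6)*(t + 3)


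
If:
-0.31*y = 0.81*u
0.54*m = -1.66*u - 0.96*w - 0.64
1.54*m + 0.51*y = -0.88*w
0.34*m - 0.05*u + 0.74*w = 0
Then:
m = -0.39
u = -0.35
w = 0.16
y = 0.91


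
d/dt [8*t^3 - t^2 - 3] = 2*t*(12*t - 1)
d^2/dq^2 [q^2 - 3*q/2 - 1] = 2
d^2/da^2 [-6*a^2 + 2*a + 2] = -12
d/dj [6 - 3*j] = -3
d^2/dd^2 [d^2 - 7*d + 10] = 2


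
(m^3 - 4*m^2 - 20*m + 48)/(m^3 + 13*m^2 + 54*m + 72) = (m^2 - 8*m + 12)/(m^2 + 9*m + 18)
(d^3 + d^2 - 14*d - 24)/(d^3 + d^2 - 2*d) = (d^2 - d - 12)/(d*(d - 1))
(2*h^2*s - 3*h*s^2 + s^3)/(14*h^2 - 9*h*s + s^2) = s*(-h + s)/(-7*h + s)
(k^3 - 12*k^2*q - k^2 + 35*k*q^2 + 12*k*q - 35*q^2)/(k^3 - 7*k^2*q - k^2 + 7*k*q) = (k - 5*q)/k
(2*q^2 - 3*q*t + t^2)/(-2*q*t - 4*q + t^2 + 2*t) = (-q + t)/(t + 2)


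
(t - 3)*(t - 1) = t^2 - 4*t + 3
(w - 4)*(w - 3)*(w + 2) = w^3 - 5*w^2 - 2*w + 24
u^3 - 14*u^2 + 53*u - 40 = (u - 8)*(u - 5)*(u - 1)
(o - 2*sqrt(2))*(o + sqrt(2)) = o^2 - sqrt(2)*o - 4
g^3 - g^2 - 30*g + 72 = (g - 4)*(g - 3)*(g + 6)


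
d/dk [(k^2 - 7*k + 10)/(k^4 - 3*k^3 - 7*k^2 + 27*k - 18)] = 2*(-k^3 + 8*k^2 - 5*k - 18)/(k^6 - 2*k^5 - 17*k^4 + 36*k^3 + 63*k^2 - 162*k + 81)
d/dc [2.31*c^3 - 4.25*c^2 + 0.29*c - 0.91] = 6.93*c^2 - 8.5*c + 0.29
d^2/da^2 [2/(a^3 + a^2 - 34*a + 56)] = 4*(-(3*a + 1)*(a^3 + a^2 - 34*a + 56) + (3*a^2 + 2*a - 34)^2)/(a^3 + a^2 - 34*a + 56)^3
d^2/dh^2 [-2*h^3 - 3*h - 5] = -12*h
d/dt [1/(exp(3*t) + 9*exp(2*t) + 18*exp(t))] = 3*(-exp(2*t) - 6*exp(t) - 6)*exp(-t)/(exp(2*t) + 9*exp(t) + 18)^2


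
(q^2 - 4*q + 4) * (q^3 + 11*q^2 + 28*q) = q^5 + 7*q^4 - 12*q^3 - 68*q^2 + 112*q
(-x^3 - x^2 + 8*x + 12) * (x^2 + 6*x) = -x^5 - 7*x^4 + 2*x^3 + 60*x^2 + 72*x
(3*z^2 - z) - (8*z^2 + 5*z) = -5*z^2 - 6*z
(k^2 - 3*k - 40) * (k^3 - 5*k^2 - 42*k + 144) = k^5 - 8*k^4 - 67*k^3 + 470*k^2 + 1248*k - 5760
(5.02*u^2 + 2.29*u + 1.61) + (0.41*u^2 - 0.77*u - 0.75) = 5.43*u^2 + 1.52*u + 0.86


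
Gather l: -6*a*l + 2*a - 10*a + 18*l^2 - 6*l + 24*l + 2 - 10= -8*a + 18*l^2 + l*(18 - 6*a) - 8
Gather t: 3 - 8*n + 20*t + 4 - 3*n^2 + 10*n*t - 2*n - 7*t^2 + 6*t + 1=-3*n^2 - 10*n - 7*t^2 + t*(10*n + 26) + 8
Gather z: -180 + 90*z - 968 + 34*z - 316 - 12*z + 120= 112*z - 1344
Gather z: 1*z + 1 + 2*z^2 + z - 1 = 2*z^2 + 2*z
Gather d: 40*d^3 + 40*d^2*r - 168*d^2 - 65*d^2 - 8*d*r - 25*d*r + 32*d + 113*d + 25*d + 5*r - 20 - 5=40*d^3 + d^2*(40*r - 233) + d*(170 - 33*r) + 5*r - 25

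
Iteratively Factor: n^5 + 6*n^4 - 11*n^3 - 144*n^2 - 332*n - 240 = (n + 2)*(n^4 + 4*n^3 - 19*n^2 - 106*n - 120) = (n - 5)*(n + 2)*(n^3 + 9*n^2 + 26*n + 24) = (n - 5)*(n + 2)*(n + 4)*(n^2 + 5*n + 6) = (n - 5)*(n + 2)*(n + 3)*(n + 4)*(n + 2)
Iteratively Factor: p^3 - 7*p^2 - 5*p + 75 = (p - 5)*(p^2 - 2*p - 15) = (p - 5)^2*(p + 3)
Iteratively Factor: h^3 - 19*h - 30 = (h + 3)*(h^2 - 3*h - 10) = (h + 2)*(h + 3)*(h - 5)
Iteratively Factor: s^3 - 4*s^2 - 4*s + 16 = (s - 4)*(s^2 - 4) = (s - 4)*(s - 2)*(s + 2)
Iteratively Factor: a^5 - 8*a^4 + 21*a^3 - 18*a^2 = (a - 2)*(a^4 - 6*a^3 + 9*a^2) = (a - 3)*(a - 2)*(a^3 - 3*a^2) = a*(a - 3)*(a - 2)*(a^2 - 3*a) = a^2*(a - 3)*(a - 2)*(a - 3)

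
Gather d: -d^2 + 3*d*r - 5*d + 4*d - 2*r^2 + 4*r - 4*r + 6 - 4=-d^2 + d*(3*r - 1) - 2*r^2 + 2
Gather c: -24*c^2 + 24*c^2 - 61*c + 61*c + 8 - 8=0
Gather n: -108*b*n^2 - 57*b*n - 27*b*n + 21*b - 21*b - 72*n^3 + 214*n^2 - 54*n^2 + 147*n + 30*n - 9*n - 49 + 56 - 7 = -72*n^3 + n^2*(160 - 108*b) + n*(168 - 84*b)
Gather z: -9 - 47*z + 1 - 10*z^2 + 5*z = -10*z^2 - 42*z - 8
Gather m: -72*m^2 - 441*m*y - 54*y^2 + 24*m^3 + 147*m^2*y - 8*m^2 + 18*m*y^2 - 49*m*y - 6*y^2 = 24*m^3 + m^2*(147*y - 80) + m*(18*y^2 - 490*y) - 60*y^2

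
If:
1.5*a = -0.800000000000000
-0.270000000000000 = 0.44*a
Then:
No Solution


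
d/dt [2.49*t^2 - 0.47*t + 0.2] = 4.98*t - 0.47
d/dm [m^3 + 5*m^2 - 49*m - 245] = 3*m^2 + 10*m - 49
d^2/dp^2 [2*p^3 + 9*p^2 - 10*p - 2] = 12*p + 18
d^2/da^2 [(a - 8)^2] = 2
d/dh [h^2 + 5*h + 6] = 2*h + 5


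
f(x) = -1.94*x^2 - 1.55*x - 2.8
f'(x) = -3.88*x - 1.55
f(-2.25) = -9.13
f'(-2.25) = 7.18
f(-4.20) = -30.51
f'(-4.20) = 14.75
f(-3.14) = -17.06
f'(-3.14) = 10.63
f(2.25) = -16.11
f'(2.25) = -10.28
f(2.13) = -14.90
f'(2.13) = -9.81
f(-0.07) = -2.70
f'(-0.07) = -1.28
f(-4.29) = -31.85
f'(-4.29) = 15.10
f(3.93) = -38.85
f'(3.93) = -16.80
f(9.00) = -173.89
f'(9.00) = -36.47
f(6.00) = -81.94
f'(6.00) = -24.83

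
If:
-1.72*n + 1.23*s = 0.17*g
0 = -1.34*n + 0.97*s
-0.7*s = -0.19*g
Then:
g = 0.00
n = 0.00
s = 0.00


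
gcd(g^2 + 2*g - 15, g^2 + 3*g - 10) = g + 5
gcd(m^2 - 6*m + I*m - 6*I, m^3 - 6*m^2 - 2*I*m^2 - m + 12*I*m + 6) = m - 6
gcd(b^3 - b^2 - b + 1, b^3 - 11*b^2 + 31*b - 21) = b - 1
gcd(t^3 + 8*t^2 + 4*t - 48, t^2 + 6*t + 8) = t + 4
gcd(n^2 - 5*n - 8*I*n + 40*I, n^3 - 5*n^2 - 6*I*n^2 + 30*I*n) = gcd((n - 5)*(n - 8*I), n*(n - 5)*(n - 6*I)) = n - 5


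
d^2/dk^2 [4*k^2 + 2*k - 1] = 8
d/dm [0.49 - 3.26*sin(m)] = -3.26*cos(m)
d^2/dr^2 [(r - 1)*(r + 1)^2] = 6*r + 2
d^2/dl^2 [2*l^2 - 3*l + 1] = 4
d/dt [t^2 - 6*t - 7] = 2*t - 6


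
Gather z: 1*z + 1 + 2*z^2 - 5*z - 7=2*z^2 - 4*z - 6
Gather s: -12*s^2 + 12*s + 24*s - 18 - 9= -12*s^2 + 36*s - 27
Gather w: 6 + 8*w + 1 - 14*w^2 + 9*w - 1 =-14*w^2 + 17*w + 6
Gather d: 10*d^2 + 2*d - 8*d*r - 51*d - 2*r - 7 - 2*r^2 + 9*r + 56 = 10*d^2 + d*(-8*r - 49) - 2*r^2 + 7*r + 49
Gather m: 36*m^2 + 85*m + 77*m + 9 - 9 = 36*m^2 + 162*m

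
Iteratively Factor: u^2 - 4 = (u + 2)*(u - 2)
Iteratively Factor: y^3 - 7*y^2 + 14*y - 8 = (y - 2)*(y^2 - 5*y + 4) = (y - 2)*(y - 1)*(y - 4)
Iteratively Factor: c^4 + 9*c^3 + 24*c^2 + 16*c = (c + 4)*(c^3 + 5*c^2 + 4*c) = (c + 1)*(c + 4)*(c^2 + 4*c) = c*(c + 1)*(c + 4)*(c + 4)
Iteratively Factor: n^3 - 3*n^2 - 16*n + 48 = (n - 4)*(n^2 + n - 12) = (n - 4)*(n + 4)*(n - 3)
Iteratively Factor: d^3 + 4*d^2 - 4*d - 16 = (d + 4)*(d^2 - 4) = (d - 2)*(d + 4)*(d + 2)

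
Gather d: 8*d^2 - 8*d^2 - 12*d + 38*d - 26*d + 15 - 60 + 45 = 0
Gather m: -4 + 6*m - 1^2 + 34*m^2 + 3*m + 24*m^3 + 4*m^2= 24*m^3 + 38*m^2 + 9*m - 5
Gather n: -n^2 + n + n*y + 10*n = -n^2 + n*(y + 11)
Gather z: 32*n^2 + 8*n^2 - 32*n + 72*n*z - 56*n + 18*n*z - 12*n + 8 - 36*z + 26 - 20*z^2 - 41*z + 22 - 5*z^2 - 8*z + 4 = 40*n^2 - 100*n - 25*z^2 + z*(90*n - 85) + 60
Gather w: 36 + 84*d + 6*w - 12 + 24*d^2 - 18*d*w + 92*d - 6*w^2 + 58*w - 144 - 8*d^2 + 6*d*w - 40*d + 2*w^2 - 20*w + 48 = 16*d^2 + 136*d - 4*w^2 + w*(44 - 12*d) - 72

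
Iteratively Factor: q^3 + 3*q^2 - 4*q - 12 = (q + 2)*(q^2 + q - 6) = (q + 2)*(q + 3)*(q - 2)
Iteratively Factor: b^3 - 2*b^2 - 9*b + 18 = (b - 2)*(b^2 - 9) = (b - 3)*(b - 2)*(b + 3)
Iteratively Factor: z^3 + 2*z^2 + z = (z + 1)*(z^2 + z) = (z + 1)^2*(z)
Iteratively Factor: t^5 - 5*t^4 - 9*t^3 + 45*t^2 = (t)*(t^4 - 5*t^3 - 9*t^2 + 45*t) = t*(t - 3)*(t^3 - 2*t^2 - 15*t) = t*(t - 3)*(t + 3)*(t^2 - 5*t) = t^2*(t - 3)*(t + 3)*(t - 5)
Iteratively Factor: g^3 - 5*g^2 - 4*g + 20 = (g + 2)*(g^2 - 7*g + 10) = (g - 5)*(g + 2)*(g - 2)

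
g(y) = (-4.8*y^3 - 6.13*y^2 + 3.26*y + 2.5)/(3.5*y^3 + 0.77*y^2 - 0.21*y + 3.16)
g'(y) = (-14.4*y^2 - 12.26*y + 3.26)/(3.5*y^3 + 0.77*y^2 - 0.21*y + 3.16) + (-10.5*y^2 - 1.54*y + 0.21)*(-4.8*y^3 - 6.13*y^2 + 3.26*y + 2.5)/(3.5*y^3 + 0.77*y^2 - 0.21*y + 3.16)^2 = (7.105427357601e-15*y^5 + 17.759*y^4 - 20.804*y^3 - 72.9769*y^2 - 42.5916*y + 10.8266)/(12.25*y^6 + 5.39*y^5 - 0.8771*y^4 + 21.7966*y^3 + 4.9105*y^2 - 1.3272*y + 9.9856)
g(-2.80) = -0.76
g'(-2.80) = 0.25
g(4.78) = -1.61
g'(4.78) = 0.03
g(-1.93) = -0.42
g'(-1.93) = 0.62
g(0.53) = 0.47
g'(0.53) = -2.37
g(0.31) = 0.85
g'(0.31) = -0.92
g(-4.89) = -1.04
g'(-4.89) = 0.07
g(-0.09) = 0.68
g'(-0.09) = 1.39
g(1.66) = -1.48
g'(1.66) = -0.50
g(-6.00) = -1.10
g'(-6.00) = 0.05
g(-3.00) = -0.80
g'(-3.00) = 0.21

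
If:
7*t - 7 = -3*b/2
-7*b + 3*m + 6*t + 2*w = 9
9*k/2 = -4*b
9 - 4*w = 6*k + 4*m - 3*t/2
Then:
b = 14/13 - 112*w/507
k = 896*w/4563 - 112/117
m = 155/39 - 1942*w/1521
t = 8*w/169 + 10/13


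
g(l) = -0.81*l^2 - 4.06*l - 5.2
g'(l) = -1.62*l - 4.06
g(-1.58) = -0.81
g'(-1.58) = -1.50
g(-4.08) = -2.12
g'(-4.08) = 2.55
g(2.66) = -21.73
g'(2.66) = -8.37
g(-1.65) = -0.71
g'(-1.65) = -1.39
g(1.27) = -11.66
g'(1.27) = -6.12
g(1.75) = -14.79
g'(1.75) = -6.90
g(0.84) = -9.18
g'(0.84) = -5.42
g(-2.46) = -0.11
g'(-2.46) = -0.07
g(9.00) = -107.35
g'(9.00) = -18.64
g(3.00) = -24.67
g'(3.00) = -8.92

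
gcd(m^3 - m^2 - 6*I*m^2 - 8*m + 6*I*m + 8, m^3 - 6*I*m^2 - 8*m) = m^2 - 6*I*m - 8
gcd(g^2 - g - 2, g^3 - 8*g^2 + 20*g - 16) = g - 2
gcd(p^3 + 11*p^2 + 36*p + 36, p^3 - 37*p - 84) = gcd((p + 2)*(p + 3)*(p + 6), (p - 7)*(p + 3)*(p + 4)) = p + 3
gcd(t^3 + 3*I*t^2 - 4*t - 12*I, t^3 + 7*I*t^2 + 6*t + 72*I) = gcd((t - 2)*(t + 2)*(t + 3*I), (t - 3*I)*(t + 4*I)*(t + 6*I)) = 1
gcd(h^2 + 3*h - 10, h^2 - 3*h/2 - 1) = h - 2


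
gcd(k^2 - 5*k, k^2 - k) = k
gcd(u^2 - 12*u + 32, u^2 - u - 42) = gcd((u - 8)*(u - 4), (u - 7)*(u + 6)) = 1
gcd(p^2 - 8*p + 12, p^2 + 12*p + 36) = 1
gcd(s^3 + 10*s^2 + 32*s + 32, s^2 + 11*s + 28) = s + 4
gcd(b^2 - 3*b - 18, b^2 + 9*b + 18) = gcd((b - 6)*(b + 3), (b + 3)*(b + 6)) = b + 3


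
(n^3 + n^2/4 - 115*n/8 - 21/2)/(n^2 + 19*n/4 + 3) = (n^2 - n/2 - 14)/(n + 4)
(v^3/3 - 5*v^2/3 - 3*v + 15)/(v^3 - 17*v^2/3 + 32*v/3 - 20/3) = (v^3 - 5*v^2 - 9*v + 45)/(3*v^3 - 17*v^2 + 32*v - 20)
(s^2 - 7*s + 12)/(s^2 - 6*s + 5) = (s^2 - 7*s + 12)/(s^2 - 6*s + 5)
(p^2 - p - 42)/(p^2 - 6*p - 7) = (p + 6)/(p + 1)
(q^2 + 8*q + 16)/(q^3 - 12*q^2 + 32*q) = (q^2 + 8*q + 16)/(q*(q^2 - 12*q + 32))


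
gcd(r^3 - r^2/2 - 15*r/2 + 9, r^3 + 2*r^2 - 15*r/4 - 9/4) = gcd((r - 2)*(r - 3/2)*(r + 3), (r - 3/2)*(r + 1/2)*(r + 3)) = r^2 + 3*r/2 - 9/2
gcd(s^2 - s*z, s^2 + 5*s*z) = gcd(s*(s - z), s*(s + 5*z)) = s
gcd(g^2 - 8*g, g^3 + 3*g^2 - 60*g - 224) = g - 8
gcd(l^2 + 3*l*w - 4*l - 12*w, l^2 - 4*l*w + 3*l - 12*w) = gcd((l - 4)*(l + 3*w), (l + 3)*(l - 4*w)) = 1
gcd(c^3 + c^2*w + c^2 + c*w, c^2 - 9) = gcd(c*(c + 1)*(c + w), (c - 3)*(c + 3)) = 1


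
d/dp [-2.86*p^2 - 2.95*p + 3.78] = -5.72*p - 2.95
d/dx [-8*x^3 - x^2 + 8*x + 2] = -24*x^2 - 2*x + 8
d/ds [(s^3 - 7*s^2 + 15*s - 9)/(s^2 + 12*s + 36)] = (s^3 + 18*s^2 - 99*s + 108)/(s^3 + 18*s^2 + 108*s + 216)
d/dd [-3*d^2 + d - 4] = 1 - 6*d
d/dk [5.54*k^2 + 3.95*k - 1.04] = 11.08*k + 3.95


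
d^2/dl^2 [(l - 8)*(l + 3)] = 2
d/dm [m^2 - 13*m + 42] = 2*m - 13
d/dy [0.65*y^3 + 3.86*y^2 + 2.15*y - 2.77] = 1.95*y^2 + 7.72*y + 2.15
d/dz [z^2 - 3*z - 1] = 2*z - 3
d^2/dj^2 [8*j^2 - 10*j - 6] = 16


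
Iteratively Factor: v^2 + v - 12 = (v + 4)*(v - 3)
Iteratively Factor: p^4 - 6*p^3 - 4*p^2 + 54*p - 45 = (p - 1)*(p^3 - 5*p^2 - 9*p + 45) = (p - 1)*(p + 3)*(p^2 - 8*p + 15) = (p - 5)*(p - 1)*(p + 3)*(p - 3)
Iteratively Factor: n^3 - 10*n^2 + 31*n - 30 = (n - 2)*(n^2 - 8*n + 15) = (n - 5)*(n - 2)*(n - 3)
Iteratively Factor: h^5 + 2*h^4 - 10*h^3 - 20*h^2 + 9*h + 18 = (h + 2)*(h^4 - 10*h^2 + 9) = (h - 1)*(h + 2)*(h^3 + h^2 - 9*h - 9) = (h - 1)*(h + 1)*(h + 2)*(h^2 - 9) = (h - 1)*(h + 1)*(h + 2)*(h + 3)*(h - 3)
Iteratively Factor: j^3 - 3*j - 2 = (j + 1)*(j^2 - j - 2) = (j - 2)*(j + 1)*(j + 1)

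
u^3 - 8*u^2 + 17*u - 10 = (u - 5)*(u - 2)*(u - 1)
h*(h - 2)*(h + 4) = h^3 + 2*h^2 - 8*h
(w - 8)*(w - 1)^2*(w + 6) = w^4 - 4*w^3 - 43*w^2 + 94*w - 48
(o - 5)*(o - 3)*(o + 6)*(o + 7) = o^4 + 5*o^3 - 47*o^2 - 141*o + 630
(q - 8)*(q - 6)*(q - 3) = q^3 - 17*q^2 + 90*q - 144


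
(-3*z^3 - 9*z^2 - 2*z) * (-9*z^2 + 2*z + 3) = 27*z^5 + 75*z^4 - 9*z^3 - 31*z^2 - 6*z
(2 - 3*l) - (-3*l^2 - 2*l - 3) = 3*l^2 - l + 5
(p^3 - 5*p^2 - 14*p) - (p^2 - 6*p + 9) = p^3 - 6*p^2 - 8*p - 9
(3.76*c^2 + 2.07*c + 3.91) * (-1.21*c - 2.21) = -4.5496*c^3 - 10.8143*c^2 - 9.3058*c - 8.6411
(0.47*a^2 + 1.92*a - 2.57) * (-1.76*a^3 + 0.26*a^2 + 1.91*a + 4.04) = -0.8272*a^5 - 3.257*a^4 + 5.9201*a^3 + 4.8978*a^2 + 2.8481*a - 10.3828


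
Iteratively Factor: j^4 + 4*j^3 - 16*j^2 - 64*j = (j)*(j^3 + 4*j^2 - 16*j - 64) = j*(j + 4)*(j^2 - 16) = j*(j + 4)^2*(j - 4)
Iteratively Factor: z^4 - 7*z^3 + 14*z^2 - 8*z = (z - 2)*(z^3 - 5*z^2 + 4*z) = z*(z - 2)*(z^2 - 5*z + 4) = z*(z - 4)*(z - 2)*(z - 1)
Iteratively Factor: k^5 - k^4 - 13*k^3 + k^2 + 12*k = (k - 4)*(k^4 + 3*k^3 - k^2 - 3*k) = (k - 4)*(k - 1)*(k^3 + 4*k^2 + 3*k) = (k - 4)*(k - 1)*(k + 1)*(k^2 + 3*k) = (k - 4)*(k - 1)*(k + 1)*(k + 3)*(k)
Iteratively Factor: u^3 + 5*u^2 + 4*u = (u)*(u^2 + 5*u + 4) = u*(u + 1)*(u + 4)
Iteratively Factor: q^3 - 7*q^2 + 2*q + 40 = (q - 4)*(q^2 - 3*q - 10) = (q - 4)*(q + 2)*(q - 5)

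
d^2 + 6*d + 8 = (d + 2)*(d + 4)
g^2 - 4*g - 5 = (g - 5)*(g + 1)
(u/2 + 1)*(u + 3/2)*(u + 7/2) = u^3/2 + 7*u^2/2 + 61*u/8 + 21/4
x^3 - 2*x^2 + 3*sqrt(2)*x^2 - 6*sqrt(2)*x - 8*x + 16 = (x - 2)*(x - sqrt(2))*(x + 4*sqrt(2))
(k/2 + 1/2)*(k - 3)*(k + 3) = k^3/2 + k^2/2 - 9*k/2 - 9/2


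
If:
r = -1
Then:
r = -1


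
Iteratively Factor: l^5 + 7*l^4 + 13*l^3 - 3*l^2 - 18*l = (l + 3)*(l^4 + 4*l^3 + l^2 - 6*l) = (l + 3)^2*(l^3 + l^2 - 2*l) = l*(l + 3)^2*(l^2 + l - 2) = l*(l + 2)*(l + 3)^2*(l - 1)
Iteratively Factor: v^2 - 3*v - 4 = (v + 1)*(v - 4)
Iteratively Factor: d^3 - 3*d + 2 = (d - 1)*(d^2 + d - 2) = (d - 1)^2*(d + 2)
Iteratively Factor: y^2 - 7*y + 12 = (y - 3)*(y - 4)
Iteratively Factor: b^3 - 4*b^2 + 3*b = (b - 1)*(b^2 - 3*b) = b*(b - 1)*(b - 3)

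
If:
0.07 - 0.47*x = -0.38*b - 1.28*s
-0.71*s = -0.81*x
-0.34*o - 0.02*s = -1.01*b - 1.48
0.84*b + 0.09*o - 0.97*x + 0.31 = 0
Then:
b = -0.52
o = 2.80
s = 0.15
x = 0.13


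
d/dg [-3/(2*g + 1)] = 6/(2*g + 1)^2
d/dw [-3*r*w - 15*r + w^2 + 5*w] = -3*r + 2*w + 5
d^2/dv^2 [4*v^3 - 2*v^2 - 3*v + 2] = 24*v - 4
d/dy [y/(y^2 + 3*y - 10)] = (y^2 - y*(2*y + 3) + 3*y - 10)/(y^2 + 3*y - 10)^2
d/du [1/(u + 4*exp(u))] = (-4*exp(u) - 1)/(u + 4*exp(u))^2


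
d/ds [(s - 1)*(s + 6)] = 2*s + 5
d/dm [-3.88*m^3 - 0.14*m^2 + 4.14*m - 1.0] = -11.64*m^2 - 0.28*m + 4.14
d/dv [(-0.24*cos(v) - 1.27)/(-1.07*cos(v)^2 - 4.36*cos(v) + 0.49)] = (0.2568*cos(v)^2 + 2.7178*cos(v) + 5.6548)*sin(v)/(1.1449*cos(v)^4 + 9.3304*cos(v)^3 + 17.961*cos(v)^2 - 4.2728*cos(v) + 0.2401)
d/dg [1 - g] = -1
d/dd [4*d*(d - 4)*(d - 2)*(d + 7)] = 16*d^3 + 12*d^2 - 272*d + 224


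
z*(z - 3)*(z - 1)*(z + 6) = z^4 + 2*z^3 - 21*z^2 + 18*z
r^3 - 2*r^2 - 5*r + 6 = (r - 3)*(r - 1)*(r + 2)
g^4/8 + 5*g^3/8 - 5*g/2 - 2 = (g/4 + 1)*(g/2 + 1/2)*(g - 2)*(g + 2)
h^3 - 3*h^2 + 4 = (h - 2)^2*(h + 1)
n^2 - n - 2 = (n - 2)*(n + 1)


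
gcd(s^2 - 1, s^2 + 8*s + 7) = s + 1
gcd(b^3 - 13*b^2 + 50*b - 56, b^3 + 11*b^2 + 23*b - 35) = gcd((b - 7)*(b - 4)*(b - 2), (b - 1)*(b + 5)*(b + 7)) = 1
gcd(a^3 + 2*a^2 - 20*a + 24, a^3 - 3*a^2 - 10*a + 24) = a - 2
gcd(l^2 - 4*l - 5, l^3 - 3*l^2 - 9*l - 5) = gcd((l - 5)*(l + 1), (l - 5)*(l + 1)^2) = l^2 - 4*l - 5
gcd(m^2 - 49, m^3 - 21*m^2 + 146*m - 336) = m - 7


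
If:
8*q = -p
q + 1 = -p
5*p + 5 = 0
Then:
No Solution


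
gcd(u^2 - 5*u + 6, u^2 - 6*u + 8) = u - 2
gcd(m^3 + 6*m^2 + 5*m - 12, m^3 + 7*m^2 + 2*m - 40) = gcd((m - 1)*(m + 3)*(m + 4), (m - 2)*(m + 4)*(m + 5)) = m + 4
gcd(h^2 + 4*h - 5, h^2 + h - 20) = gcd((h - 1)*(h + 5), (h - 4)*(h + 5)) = h + 5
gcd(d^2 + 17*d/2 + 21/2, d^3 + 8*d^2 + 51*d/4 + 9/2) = d + 3/2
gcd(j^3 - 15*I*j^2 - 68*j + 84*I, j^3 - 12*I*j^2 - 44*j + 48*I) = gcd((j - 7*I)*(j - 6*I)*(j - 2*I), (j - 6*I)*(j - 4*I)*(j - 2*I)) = j^2 - 8*I*j - 12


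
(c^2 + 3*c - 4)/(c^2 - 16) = (c - 1)/(c - 4)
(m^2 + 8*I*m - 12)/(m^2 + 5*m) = (m^2 + 8*I*m - 12)/(m*(m + 5))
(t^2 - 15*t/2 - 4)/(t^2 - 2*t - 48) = (t + 1/2)/(t + 6)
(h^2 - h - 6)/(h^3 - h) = (h^2 - h - 6)/(h^3 - h)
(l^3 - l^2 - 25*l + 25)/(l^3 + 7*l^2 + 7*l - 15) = (l - 5)/(l + 3)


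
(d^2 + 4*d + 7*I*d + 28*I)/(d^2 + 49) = (d + 4)/(d - 7*I)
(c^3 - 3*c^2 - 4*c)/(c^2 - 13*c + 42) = c*(c^2 - 3*c - 4)/(c^2 - 13*c + 42)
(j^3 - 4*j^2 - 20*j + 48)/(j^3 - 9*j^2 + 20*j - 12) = (j + 4)/(j - 1)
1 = 1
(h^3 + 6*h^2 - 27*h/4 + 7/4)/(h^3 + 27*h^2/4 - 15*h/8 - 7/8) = 2*(2*h - 1)/(4*h + 1)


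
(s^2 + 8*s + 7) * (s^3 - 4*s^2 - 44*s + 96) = s^5 + 4*s^4 - 69*s^3 - 284*s^2 + 460*s + 672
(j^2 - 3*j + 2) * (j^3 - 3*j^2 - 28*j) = j^5 - 6*j^4 - 17*j^3 + 78*j^2 - 56*j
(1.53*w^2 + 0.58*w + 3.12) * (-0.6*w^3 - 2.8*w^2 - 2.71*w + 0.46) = -0.918*w^5 - 4.632*w^4 - 7.6423*w^3 - 9.604*w^2 - 8.1884*w + 1.4352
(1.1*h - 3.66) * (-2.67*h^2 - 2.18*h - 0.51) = -2.937*h^3 + 7.3742*h^2 + 7.4178*h + 1.8666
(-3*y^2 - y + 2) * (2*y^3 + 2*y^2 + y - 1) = -6*y^5 - 8*y^4 - y^3 + 6*y^2 + 3*y - 2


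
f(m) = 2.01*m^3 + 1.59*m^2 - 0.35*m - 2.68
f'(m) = 6.03*m^2 + 3.18*m - 0.35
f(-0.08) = -2.64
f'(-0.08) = -0.57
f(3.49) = 100.91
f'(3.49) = 84.19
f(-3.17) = -49.62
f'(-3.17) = 50.16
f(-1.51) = -5.45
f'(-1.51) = 8.60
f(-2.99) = -41.15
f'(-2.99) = 44.05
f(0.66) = -1.64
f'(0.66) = 4.38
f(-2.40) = -20.47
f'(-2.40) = 26.75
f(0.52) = -2.15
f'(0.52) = 2.93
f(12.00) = 3695.36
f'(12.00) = 906.13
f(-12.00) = -3242.80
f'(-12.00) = 829.81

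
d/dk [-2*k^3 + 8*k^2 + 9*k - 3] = -6*k^2 + 16*k + 9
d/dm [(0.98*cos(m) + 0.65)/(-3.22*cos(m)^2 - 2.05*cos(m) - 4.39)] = (-3.1556*cos(m)^2 - 4.186*cos(m) + 2.9697)*sin(m)/(10.3684*cos(m)^4 + 13.202*cos(m)^3 + 32.4741*cos(m)^2 + 17.999*cos(m) + 19.2721)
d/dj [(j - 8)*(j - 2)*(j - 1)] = 3*j^2 - 22*j + 26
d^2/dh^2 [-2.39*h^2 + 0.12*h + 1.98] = -4.78000000000000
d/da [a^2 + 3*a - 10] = 2*a + 3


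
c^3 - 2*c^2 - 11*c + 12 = (c - 4)*(c - 1)*(c + 3)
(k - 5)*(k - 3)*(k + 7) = k^3 - k^2 - 41*k + 105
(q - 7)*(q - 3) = q^2 - 10*q + 21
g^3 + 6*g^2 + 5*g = g*(g + 1)*(g + 5)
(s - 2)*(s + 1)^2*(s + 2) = s^4 + 2*s^3 - 3*s^2 - 8*s - 4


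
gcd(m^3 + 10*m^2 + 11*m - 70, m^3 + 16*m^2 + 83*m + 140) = m^2 + 12*m + 35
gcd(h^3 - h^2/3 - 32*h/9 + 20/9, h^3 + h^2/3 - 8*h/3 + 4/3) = h^2 + 4*h/3 - 4/3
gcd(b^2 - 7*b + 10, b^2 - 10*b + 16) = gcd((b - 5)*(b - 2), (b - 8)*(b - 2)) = b - 2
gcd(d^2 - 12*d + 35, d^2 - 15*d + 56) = d - 7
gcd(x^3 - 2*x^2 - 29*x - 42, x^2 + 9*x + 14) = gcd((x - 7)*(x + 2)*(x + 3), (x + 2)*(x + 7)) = x + 2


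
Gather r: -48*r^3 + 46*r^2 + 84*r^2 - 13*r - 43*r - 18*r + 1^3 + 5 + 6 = -48*r^3 + 130*r^2 - 74*r + 12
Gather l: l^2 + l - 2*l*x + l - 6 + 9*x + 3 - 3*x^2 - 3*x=l^2 + l*(2 - 2*x) - 3*x^2 + 6*x - 3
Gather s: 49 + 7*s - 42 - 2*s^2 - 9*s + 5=-2*s^2 - 2*s + 12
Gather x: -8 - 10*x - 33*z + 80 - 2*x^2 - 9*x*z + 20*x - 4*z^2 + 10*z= -2*x^2 + x*(10 - 9*z) - 4*z^2 - 23*z + 72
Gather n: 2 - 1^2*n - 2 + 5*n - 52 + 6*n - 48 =10*n - 100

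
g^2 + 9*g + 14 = (g + 2)*(g + 7)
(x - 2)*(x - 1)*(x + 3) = x^3 - 7*x + 6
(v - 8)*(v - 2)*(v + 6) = v^3 - 4*v^2 - 44*v + 96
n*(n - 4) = n^2 - 4*n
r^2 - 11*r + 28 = (r - 7)*(r - 4)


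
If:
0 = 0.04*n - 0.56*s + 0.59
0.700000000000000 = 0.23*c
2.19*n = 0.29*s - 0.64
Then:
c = 3.04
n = -0.15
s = 1.04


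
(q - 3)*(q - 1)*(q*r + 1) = q^3*r - 4*q^2*r + q^2 + 3*q*r - 4*q + 3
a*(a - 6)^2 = a^3 - 12*a^2 + 36*a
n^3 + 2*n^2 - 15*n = n*(n - 3)*(n + 5)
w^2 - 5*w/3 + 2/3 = (w - 1)*(w - 2/3)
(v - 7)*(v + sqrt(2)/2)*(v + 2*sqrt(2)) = v^3 - 7*v^2 + 5*sqrt(2)*v^2/2 - 35*sqrt(2)*v/2 + 2*v - 14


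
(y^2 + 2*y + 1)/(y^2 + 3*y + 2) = (y + 1)/(y + 2)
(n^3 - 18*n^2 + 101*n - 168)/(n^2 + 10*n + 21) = (n^3 - 18*n^2 + 101*n - 168)/(n^2 + 10*n + 21)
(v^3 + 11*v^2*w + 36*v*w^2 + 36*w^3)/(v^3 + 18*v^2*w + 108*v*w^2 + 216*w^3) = (v^2 + 5*v*w + 6*w^2)/(v^2 + 12*v*w + 36*w^2)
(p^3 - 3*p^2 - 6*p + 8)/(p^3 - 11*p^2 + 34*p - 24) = (p + 2)/(p - 6)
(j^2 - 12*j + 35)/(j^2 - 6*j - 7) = (j - 5)/(j + 1)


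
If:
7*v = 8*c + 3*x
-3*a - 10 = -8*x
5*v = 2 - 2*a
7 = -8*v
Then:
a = 51/16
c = -1723/1024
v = -7/8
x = 313/128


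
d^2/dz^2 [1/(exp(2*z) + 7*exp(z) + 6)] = (2*(2*exp(z) + 7)^2*exp(z) - (4*exp(z) + 7)*(exp(2*z) + 7*exp(z) + 6))*exp(z)/(exp(2*z) + 7*exp(z) + 6)^3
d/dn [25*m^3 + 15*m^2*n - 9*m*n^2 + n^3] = 15*m^2 - 18*m*n + 3*n^2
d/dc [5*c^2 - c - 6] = 10*c - 1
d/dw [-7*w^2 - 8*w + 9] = -14*w - 8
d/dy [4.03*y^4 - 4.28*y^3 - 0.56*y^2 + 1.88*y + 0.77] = 16.12*y^3 - 12.84*y^2 - 1.12*y + 1.88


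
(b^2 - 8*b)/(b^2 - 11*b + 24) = b/(b - 3)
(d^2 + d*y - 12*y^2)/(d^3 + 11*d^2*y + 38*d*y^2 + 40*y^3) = (d - 3*y)/(d^2 + 7*d*y + 10*y^2)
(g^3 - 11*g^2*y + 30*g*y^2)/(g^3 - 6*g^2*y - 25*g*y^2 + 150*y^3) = g/(g + 5*y)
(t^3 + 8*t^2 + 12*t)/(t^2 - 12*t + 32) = t*(t^2 + 8*t + 12)/(t^2 - 12*t + 32)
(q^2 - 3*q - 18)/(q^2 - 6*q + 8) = (q^2 - 3*q - 18)/(q^2 - 6*q + 8)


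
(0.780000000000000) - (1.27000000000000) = -0.490000000000000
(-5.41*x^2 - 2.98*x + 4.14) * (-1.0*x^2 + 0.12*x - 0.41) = 5.41*x^4 + 2.3308*x^3 - 2.2795*x^2 + 1.7186*x - 1.6974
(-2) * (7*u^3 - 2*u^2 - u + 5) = -14*u^3 + 4*u^2 + 2*u - 10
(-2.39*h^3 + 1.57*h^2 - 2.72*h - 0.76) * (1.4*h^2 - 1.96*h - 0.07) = -3.346*h^5 + 6.8824*h^4 - 6.7179*h^3 + 4.1573*h^2 + 1.68*h + 0.0532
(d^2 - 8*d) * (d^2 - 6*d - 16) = d^4 - 14*d^3 + 32*d^2 + 128*d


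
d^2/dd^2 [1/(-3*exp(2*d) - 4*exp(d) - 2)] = 4*((3*exp(d) + 1)*(3*exp(2*d) + 4*exp(d) + 2) - 2*(3*exp(d) + 2)^2*exp(d))*exp(d)/(3*exp(2*d) + 4*exp(d) + 2)^3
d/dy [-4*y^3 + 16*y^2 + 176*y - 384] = -12*y^2 + 32*y + 176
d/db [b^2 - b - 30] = 2*b - 1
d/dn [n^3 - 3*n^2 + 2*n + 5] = 3*n^2 - 6*n + 2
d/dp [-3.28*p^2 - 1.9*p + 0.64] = -6.56*p - 1.9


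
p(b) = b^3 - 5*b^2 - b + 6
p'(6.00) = 47.00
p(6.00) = 36.00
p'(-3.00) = 56.00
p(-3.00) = -63.00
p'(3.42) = -0.11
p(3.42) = -15.90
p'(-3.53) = 71.68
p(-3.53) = -96.76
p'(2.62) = -6.61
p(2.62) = -12.96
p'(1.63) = -9.33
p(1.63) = -4.58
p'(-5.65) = 151.27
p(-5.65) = -328.32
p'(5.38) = 32.03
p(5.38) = 11.62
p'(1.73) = -9.32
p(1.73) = -5.52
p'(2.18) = -8.54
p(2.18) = -9.58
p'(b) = 3*b^2 - 10*b - 1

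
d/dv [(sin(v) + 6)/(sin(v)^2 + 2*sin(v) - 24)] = -cos(v)/(sin(v) - 4)^2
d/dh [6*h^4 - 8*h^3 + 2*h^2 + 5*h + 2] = 24*h^3 - 24*h^2 + 4*h + 5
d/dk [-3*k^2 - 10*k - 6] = -6*k - 10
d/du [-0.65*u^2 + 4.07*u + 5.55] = 4.07 - 1.3*u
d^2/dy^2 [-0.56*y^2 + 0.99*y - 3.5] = -1.12000000000000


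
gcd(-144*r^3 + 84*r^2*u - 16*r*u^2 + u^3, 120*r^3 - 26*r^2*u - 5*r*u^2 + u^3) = 24*r^2 - 10*r*u + u^2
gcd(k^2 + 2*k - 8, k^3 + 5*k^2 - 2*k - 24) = k^2 + 2*k - 8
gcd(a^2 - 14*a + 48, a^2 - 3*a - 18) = a - 6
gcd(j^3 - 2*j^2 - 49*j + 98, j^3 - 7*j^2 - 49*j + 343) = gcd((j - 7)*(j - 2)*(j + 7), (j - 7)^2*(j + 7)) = j^2 - 49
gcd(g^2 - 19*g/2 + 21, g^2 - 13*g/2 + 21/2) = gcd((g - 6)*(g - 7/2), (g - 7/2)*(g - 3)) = g - 7/2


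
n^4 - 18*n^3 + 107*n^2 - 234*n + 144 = (n - 8)*(n - 6)*(n - 3)*(n - 1)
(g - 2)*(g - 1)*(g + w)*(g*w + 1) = g^4*w + g^3*w^2 - 3*g^3*w + g^3 - 3*g^2*w^2 + 3*g^2*w - 3*g^2 + 2*g*w^2 - 3*g*w + 2*g + 2*w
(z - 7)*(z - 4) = z^2 - 11*z + 28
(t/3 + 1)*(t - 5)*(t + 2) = t^3/3 - 19*t/3 - 10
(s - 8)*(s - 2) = s^2 - 10*s + 16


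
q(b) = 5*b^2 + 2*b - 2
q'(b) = 10*b + 2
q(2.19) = 26.36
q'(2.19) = 23.90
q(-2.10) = 15.85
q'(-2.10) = -19.00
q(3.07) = 51.26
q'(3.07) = 32.70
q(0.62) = 1.16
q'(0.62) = 8.20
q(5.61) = 166.58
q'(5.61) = 58.10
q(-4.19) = 77.40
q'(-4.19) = -39.90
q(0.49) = 0.18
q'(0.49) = 6.90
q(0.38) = -0.52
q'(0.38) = 5.80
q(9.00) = 421.00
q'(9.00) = 92.00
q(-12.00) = 694.00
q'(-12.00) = -118.00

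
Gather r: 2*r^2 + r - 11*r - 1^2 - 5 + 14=2*r^2 - 10*r + 8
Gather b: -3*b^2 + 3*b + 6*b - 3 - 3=-3*b^2 + 9*b - 6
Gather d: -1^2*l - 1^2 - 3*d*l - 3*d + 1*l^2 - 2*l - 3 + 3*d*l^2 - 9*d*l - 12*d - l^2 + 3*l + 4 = d*(3*l^2 - 12*l - 15)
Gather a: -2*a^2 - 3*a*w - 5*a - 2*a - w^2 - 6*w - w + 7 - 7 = -2*a^2 + a*(-3*w - 7) - w^2 - 7*w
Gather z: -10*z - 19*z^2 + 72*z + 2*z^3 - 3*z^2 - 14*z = 2*z^3 - 22*z^2 + 48*z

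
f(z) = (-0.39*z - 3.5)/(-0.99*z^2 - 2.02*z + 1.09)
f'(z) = (-0.39*z - 3.5)*(1.98*z + 2.02)/(-0.99*z^2 - 2.02*z + 1.09)^2 - 0.39/(-0.99*z^2 - 2.02*z + 1.09) = (0.3861*z^2 + 0.7878*z - (0.39*z + 3.5)*(1.98*z + 2.02) - 0.4251)/(0.99*z^2 + 2.02*z - 1.09)^2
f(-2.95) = 1.50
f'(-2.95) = 3.91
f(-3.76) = 0.38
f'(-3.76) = 0.46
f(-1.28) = -1.46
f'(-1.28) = 0.18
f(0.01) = -3.28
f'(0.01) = -6.61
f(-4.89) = 0.13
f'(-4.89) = 0.11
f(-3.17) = 0.92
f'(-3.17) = 1.76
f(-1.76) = -1.78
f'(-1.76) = 1.41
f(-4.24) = 0.23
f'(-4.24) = 0.23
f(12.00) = 0.05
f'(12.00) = -0.01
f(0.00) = -3.21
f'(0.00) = -6.31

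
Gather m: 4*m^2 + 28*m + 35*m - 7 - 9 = 4*m^2 + 63*m - 16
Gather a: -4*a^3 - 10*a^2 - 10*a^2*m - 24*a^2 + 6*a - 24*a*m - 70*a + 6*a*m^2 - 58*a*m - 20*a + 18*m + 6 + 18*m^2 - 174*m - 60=-4*a^3 + a^2*(-10*m - 34) + a*(6*m^2 - 82*m - 84) + 18*m^2 - 156*m - 54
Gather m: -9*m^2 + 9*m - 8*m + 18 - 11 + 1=-9*m^2 + m + 8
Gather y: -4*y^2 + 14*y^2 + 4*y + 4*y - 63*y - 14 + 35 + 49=10*y^2 - 55*y + 70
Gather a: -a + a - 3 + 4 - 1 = 0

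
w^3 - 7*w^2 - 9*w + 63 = (w - 7)*(w - 3)*(w + 3)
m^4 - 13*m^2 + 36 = (m - 3)*(m - 2)*(m + 2)*(m + 3)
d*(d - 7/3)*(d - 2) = d^3 - 13*d^2/3 + 14*d/3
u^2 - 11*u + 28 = (u - 7)*(u - 4)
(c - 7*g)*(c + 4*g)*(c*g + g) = c^3*g - 3*c^2*g^2 + c^2*g - 28*c*g^3 - 3*c*g^2 - 28*g^3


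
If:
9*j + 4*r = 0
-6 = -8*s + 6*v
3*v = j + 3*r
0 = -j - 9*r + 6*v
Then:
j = 0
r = 0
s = 3/4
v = 0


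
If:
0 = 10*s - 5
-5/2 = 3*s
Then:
No Solution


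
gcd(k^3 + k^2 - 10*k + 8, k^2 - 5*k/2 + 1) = k - 2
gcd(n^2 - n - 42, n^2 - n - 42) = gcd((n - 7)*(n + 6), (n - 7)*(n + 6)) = n^2 - n - 42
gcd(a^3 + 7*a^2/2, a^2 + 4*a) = a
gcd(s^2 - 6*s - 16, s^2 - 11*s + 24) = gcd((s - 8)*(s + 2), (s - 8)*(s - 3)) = s - 8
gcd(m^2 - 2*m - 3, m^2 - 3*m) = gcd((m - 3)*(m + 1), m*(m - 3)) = m - 3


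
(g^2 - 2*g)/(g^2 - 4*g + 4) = g/(g - 2)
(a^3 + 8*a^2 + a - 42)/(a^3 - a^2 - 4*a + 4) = (a^2 + 10*a + 21)/(a^2 + a - 2)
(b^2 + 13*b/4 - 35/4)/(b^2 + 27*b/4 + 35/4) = (4*b - 7)/(4*b + 7)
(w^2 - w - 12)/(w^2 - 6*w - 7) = (-w^2 + w + 12)/(-w^2 + 6*w + 7)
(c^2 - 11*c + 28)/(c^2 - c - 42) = (c - 4)/(c + 6)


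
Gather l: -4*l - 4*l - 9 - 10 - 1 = -8*l - 20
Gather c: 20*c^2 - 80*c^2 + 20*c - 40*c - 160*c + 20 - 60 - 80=-60*c^2 - 180*c - 120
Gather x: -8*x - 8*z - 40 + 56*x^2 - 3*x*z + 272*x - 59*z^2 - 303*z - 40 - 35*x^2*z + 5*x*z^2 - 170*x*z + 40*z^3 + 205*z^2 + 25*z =x^2*(56 - 35*z) + x*(5*z^2 - 173*z + 264) + 40*z^3 + 146*z^2 - 286*z - 80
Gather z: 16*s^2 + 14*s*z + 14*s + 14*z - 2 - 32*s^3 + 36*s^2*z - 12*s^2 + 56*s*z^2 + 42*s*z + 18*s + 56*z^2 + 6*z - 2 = -32*s^3 + 4*s^2 + 32*s + z^2*(56*s + 56) + z*(36*s^2 + 56*s + 20) - 4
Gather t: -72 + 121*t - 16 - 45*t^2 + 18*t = -45*t^2 + 139*t - 88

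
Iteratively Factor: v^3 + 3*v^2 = (v)*(v^2 + 3*v) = v*(v + 3)*(v)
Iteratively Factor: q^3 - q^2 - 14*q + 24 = (q + 4)*(q^2 - 5*q + 6) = (q - 2)*(q + 4)*(q - 3)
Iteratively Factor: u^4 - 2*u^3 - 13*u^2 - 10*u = (u + 2)*(u^3 - 4*u^2 - 5*u) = u*(u + 2)*(u^2 - 4*u - 5) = u*(u + 1)*(u + 2)*(u - 5)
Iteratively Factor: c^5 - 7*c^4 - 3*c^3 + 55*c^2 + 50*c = (c - 5)*(c^4 - 2*c^3 - 13*c^2 - 10*c) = (c - 5)*(c + 1)*(c^3 - 3*c^2 - 10*c) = c*(c - 5)*(c + 1)*(c^2 - 3*c - 10) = c*(c - 5)^2*(c + 1)*(c + 2)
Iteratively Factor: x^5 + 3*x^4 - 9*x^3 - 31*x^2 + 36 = (x - 3)*(x^4 + 6*x^3 + 9*x^2 - 4*x - 12) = (x - 3)*(x + 2)*(x^3 + 4*x^2 + x - 6) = (x - 3)*(x - 1)*(x + 2)*(x^2 + 5*x + 6) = (x - 3)*(x - 1)*(x + 2)*(x + 3)*(x + 2)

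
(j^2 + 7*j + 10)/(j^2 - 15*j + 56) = (j^2 + 7*j + 10)/(j^2 - 15*j + 56)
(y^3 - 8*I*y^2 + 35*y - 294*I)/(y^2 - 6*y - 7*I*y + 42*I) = (y^2 - I*y + 42)/(y - 6)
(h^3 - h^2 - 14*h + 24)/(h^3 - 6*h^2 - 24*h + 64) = (h - 3)/(h - 8)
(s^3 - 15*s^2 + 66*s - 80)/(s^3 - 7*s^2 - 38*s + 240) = (s - 2)/(s + 6)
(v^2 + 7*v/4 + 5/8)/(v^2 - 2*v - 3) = (8*v^2 + 14*v + 5)/(8*(v^2 - 2*v - 3))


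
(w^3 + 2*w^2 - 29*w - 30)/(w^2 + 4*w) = (w^3 + 2*w^2 - 29*w - 30)/(w*(w + 4))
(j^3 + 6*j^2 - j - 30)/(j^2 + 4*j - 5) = (j^2 + j - 6)/(j - 1)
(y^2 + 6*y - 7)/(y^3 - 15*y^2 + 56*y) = (y^2 + 6*y - 7)/(y*(y^2 - 15*y + 56))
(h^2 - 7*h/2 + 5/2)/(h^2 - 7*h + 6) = (h - 5/2)/(h - 6)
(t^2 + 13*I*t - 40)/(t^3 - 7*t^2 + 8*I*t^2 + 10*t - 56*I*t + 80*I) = (t + 5*I)/(t^2 - 7*t + 10)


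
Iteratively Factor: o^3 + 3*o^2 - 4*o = (o - 1)*(o^2 + 4*o) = o*(o - 1)*(o + 4)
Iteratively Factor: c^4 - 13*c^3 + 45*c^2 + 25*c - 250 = (c + 2)*(c^3 - 15*c^2 + 75*c - 125) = (c - 5)*(c + 2)*(c^2 - 10*c + 25) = (c - 5)^2*(c + 2)*(c - 5)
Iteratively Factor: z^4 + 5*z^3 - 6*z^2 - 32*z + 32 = (z - 2)*(z^3 + 7*z^2 + 8*z - 16) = (z - 2)*(z - 1)*(z^2 + 8*z + 16) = (z - 2)*(z - 1)*(z + 4)*(z + 4)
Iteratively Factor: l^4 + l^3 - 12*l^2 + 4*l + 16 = (l + 4)*(l^3 - 3*l^2 + 4) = (l - 2)*(l + 4)*(l^2 - l - 2) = (l - 2)^2*(l + 4)*(l + 1)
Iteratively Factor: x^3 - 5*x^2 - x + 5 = (x - 5)*(x^2 - 1) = (x - 5)*(x - 1)*(x + 1)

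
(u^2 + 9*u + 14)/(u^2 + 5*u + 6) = (u + 7)/(u + 3)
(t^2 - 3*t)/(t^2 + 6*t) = (t - 3)/(t + 6)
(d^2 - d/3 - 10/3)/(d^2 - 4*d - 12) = (-3*d^2 + d + 10)/(3*(-d^2 + 4*d + 12))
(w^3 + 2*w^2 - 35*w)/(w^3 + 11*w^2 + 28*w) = (w - 5)/(w + 4)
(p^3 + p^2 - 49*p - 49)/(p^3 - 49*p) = (p + 1)/p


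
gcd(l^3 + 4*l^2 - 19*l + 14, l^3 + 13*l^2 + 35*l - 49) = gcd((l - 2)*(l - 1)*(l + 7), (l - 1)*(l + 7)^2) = l^2 + 6*l - 7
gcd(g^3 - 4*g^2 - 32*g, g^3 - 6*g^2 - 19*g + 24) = g - 8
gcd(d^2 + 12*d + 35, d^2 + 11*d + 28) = d + 7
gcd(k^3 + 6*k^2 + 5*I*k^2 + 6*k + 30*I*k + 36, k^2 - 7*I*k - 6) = k - I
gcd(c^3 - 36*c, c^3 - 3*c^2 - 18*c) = c^2 - 6*c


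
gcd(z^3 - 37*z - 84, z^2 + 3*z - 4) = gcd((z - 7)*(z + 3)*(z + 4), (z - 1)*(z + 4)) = z + 4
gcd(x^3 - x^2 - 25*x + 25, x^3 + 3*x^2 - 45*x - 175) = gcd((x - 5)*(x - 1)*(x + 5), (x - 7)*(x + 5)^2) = x + 5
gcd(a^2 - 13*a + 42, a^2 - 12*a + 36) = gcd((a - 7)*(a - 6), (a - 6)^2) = a - 6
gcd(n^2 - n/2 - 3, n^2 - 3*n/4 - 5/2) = n - 2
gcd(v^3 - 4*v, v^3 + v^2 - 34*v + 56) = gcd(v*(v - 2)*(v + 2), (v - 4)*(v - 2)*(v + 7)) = v - 2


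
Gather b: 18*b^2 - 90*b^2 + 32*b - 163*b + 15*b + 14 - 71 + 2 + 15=-72*b^2 - 116*b - 40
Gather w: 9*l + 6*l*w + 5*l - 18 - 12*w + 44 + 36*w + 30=14*l + w*(6*l + 24) + 56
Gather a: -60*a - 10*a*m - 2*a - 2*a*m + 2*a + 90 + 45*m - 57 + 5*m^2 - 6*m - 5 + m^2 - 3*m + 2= a*(-12*m - 60) + 6*m^2 + 36*m + 30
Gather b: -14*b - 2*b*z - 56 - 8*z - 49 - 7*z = b*(-2*z - 14) - 15*z - 105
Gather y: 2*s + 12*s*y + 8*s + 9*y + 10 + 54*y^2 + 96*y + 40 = 10*s + 54*y^2 + y*(12*s + 105) + 50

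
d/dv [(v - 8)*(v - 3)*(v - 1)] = 3*v^2 - 24*v + 35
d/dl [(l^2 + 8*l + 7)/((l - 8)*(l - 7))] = (-23*l^2 + 98*l + 553)/(l^4 - 30*l^3 + 337*l^2 - 1680*l + 3136)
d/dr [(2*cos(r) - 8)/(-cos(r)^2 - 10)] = 2*(sin(r)^2 + 8*cos(r) + 9)*sin(r)/(cos(r)^2 + 10)^2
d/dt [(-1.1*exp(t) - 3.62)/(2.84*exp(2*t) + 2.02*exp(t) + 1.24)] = (3.124*exp(2*t) + 20.5616*exp(t) + 5.9484)*exp(t)/(8.0656*exp(4*t) + 11.4736*exp(3*t) + 11.1236*exp(2*t) + 5.0096*exp(t) + 1.5376)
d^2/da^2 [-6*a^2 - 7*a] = -12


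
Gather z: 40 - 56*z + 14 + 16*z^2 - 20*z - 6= 16*z^2 - 76*z + 48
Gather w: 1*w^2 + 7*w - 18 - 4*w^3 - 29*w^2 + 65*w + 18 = -4*w^3 - 28*w^2 + 72*w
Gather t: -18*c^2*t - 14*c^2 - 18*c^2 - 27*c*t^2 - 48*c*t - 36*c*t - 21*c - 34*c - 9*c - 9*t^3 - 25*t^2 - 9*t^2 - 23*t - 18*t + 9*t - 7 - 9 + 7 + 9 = -32*c^2 - 64*c - 9*t^3 + t^2*(-27*c - 34) + t*(-18*c^2 - 84*c - 32)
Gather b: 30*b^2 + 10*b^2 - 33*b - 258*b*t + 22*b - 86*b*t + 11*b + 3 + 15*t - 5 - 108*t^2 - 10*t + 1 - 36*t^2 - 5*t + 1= 40*b^2 - 344*b*t - 144*t^2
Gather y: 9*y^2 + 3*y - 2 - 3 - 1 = 9*y^2 + 3*y - 6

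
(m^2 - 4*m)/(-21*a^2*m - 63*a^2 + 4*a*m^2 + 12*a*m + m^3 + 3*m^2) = m*(m - 4)/(-21*a^2*m - 63*a^2 + 4*a*m^2 + 12*a*m + m^3 + 3*m^2)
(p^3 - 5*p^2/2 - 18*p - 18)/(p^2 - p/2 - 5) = (2*p^2 - 9*p - 18)/(2*p - 5)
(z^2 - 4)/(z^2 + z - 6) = (z + 2)/(z + 3)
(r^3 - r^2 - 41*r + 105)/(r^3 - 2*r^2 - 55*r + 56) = (r^2 - 8*r + 15)/(r^2 - 9*r + 8)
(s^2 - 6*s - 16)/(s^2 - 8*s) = (s + 2)/s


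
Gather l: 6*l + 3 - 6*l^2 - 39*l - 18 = -6*l^2 - 33*l - 15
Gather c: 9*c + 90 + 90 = 9*c + 180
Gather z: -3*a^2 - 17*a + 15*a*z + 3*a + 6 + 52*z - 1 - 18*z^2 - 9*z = -3*a^2 - 14*a - 18*z^2 + z*(15*a + 43) + 5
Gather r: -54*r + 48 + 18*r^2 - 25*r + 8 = 18*r^2 - 79*r + 56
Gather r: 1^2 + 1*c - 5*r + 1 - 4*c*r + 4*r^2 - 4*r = c + 4*r^2 + r*(-4*c - 9) + 2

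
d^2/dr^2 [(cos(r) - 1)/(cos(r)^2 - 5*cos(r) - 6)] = (9*sin(r)^4*cos(r) + sin(r)^4 + 71*sin(r)^2 + 145*cos(r)/4 + 57*cos(3*r)/4 - cos(5*r)/2 + 50)/(sin(r)^2 + 5*cos(r) + 5)^3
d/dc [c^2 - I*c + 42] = 2*c - I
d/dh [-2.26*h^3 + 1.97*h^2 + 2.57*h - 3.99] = -6.78*h^2 + 3.94*h + 2.57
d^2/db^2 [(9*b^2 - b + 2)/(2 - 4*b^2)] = (4*b^3 - 78*b^2 + 6*b - 13)/(8*b^6 - 12*b^4 + 6*b^2 - 1)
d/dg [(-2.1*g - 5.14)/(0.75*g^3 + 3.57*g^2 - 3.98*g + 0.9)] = (3.15*g^3 + 19.062*g^2 + 36.6996*g - 22.3472)/(0.5625*g^6 + 5.355*g^5 + 6.7749*g^4 - 27.0672*g^3 + 22.2664*g^2 - 7.164*g + 0.81)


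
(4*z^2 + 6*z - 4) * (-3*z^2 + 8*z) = -12*z^4 + 14*z^3 + 60*z^2 - 32*z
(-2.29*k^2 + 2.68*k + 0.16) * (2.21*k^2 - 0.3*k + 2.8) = -5.0609*k^4 + 6.6098*k^3 - 6.8624*k^2 + 7.456*k + 0.448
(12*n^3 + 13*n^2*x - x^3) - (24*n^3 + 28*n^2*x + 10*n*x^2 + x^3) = -12*n^3 - 15*n^2*x - 10*n*x^2 - 2*x^3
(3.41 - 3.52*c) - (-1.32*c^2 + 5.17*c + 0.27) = 1.32*c^2 - 8.69*c + 3.14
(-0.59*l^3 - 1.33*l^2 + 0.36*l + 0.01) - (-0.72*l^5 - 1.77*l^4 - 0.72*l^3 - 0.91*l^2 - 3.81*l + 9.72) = 0.72*l^5 + 1.77*l^4 + 0.13*l^3 - 0.42*l^2 + 4.17*l - 9.71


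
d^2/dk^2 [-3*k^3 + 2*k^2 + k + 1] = 4 - 18*k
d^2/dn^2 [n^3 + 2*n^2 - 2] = 6*n + 4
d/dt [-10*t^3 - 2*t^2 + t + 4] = -30*t^2 - 4*t + 1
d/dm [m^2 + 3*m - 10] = 2*m + 3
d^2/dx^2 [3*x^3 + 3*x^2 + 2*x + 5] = 18*x + 6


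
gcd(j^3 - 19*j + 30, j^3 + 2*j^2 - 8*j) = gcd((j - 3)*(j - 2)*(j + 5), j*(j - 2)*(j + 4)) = j - 2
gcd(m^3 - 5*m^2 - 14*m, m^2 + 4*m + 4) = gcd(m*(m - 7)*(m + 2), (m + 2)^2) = m + 2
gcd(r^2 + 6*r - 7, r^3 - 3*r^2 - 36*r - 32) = 1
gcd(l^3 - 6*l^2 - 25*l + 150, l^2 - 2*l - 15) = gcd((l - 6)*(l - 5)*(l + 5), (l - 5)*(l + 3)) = l - 5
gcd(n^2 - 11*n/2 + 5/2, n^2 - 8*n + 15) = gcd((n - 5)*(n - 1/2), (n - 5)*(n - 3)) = n - 5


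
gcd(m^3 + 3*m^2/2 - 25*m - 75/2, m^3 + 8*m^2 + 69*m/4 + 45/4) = m^2 + 13*m/2 + 15/2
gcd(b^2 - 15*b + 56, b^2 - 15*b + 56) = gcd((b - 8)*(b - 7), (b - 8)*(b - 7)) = b^2 - 15*b + 56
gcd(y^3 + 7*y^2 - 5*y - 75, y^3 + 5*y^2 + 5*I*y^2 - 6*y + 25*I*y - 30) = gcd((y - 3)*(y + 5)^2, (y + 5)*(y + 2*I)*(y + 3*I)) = y + 5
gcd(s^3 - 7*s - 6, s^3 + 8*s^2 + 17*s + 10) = s^2 + 3*s + 2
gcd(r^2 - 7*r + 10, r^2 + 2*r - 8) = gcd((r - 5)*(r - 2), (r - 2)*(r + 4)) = r - 2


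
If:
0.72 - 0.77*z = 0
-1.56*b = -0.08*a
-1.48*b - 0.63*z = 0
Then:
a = -7.76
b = -0.40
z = 0.94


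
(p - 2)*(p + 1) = p^2 - p - 2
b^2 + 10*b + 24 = (b + 4)*(b + 6)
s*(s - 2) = s^2 - 2*s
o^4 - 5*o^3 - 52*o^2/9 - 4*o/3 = o*(o - 6)*(o + 1/3)*(o + 2/3)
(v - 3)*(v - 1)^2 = v^3 - 5*v^2 + 7*v - 3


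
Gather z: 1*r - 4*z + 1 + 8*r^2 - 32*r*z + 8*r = 8*r^2 + 9*r + z*(-32*r - 4) + 1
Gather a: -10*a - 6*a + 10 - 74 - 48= -16*a - 112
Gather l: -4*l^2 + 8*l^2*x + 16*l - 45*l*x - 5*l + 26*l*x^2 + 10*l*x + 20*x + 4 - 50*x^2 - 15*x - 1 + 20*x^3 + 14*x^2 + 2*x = l^2*(8*x - 4) + l*(26*x^2 - 35*x + 11) + 20*x^3 - 36*x^2 + 7*x + 3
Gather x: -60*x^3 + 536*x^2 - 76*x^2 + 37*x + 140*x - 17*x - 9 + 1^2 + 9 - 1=-60*x^3 + 460*x^2 + 160*x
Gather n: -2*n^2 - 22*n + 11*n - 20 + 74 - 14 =-2*n^2 - 11*n + 40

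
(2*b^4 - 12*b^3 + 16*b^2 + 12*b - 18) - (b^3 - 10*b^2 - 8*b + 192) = 2*b^4 - 13*b^3 + 26*b^2 + 20*b - 210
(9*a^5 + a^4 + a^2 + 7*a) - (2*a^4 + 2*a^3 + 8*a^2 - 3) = 9*a^5 - a^4 - 2*a^3 - 7*a^2 + 7*a + 3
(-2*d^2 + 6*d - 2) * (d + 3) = -2*d^3 + 16*d - 6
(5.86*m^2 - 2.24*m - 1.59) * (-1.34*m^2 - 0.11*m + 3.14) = -7.8524*m^4 + 2.357*m^3 + 20.7774*m^2 - 6.8587*m - 4.9926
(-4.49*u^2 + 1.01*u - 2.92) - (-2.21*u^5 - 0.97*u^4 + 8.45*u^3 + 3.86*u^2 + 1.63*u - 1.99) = 2.21*u^5 + 0.97*u^4 - 8.45*u^3 - 8.35*u^2 - 0.62*u - 0.93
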